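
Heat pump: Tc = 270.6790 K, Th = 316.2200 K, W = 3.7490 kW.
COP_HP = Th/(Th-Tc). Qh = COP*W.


COP = 316.2200 / 45.5410 = 6.9436
Qh = 6.9436 * 3.7490 = 26.0317 kW

COP = 6.9436, Qh = 26.0317 kW


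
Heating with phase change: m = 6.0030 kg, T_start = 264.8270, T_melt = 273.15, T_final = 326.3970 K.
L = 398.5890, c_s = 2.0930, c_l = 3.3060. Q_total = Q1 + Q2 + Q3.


Q1 (sensible, solid) = 6.0030 * 2.0930 * 8.3230 = 104.5725 kJ
Q2 (latent) = 6.0030 * 398.5890 = 2392.7298 kJ
Q3 (sensible, liquid) = 6.0030 * 3.3060 * 53.2470 = 1056.7356 kJ
Q_total = 3554.0379 kJ

3554.0379 kJ


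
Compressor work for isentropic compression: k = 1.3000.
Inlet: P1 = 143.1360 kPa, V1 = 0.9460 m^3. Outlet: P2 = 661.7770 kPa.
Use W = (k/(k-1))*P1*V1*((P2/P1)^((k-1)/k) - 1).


(k-1)/k = 0.2308
(P2/P1)^exp = 1.4238
W = 4.3333 * 143.1360 * 0.9460 * (1.4238 - 1) = 248.6774 kJ

248.6774 kJ


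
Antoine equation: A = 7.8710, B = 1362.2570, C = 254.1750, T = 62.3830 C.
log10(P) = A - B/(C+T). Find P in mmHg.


C+T = 316.5580
B/(C+T) = 4.3033
log10(P) = 7.8710 - 4.3033 = 3.5677
P = 10^3.5677 = 3695.3797 mmHg

3695.3797 mmHg


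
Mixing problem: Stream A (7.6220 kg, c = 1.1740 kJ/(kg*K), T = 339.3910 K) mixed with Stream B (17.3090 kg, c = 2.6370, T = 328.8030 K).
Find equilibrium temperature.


num = 18044.7773
den = 54.5921
Tf = 330.5385 K

330.5385 K


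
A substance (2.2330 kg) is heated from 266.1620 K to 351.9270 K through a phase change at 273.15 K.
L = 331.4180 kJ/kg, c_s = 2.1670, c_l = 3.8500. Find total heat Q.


Q1 (sensible, solid) = 2.2330 * 2.1670 * 6.9880 = 33.8143 kJ
Q2 (latent) = 2.2330 * 331.4180 = 740.0564 kJ
Q3 (sensible, liquid) = 2.2330 * 3.8500 * 78.7770 = 677.2498 kJ
Q_total = 1451.1205 kJ

1451.1205 kJ


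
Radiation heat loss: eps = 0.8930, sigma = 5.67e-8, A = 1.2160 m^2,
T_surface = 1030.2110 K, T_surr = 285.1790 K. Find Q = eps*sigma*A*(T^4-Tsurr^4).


T^4 = 1.1264e+12
Tsurr^4 = 6.6141e+09
Q = 0.8930 * 5.67e-8 * 1.2160 * 1.1198e+12 = 68946.9805 W

68946.9805 W


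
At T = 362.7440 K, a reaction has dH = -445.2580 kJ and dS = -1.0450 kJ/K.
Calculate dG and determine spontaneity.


T*dS = 362.7440 * -1.0450 = -379.0675 kJ
dG = -445.2580 + 379.0675 = -66.1905 kJ (spontaneous)

dG = -66.1905 kJ, spontaneous


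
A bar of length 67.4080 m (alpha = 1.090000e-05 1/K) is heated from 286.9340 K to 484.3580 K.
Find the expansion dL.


dT = 197.4240 K
dL = 1.090000e-05 * 67.4080 * 197.4240 = 0.145057 m
L_final = 67.553057 m

dL = 0.145057 m


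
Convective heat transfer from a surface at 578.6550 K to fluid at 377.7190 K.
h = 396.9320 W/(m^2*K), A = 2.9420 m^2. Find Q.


dT = 200.9360 K
Q = 396.9320 * 2.9420 * 200.9360 = 234647.8252 W

234647.8252 W


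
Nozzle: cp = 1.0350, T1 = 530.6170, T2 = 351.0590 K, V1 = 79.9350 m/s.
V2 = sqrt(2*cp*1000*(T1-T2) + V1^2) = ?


dT = 179.5580 K
2*cp*1000*dT = 371685.0600
V1^2 = 6389.6042
V2 = sqrt(378074.6642) = 614.8778 m/s

614.8778 m/s


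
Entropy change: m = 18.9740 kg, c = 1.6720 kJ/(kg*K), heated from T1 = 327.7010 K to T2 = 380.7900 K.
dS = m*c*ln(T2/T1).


T2/T1 = 1.1620
ln(T2/T1) = 0.1501
dS = 18.9740 * 1.6720 * 0.1501 = 4.7633 kJ/K

4.7633 kJ/K


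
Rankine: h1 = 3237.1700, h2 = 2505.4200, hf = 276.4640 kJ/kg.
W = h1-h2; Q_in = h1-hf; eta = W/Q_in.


W = 731.7500 kJ/kg
Q_in = 2960.7060 kJ/kg
eta = 0.2472 = 24.7154%

eta = 24.7154%


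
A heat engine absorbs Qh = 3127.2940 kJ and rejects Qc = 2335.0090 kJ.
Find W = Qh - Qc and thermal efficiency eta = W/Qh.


W = 3127.2940 - 2335.0090 = 792.2850 kJ
eta = 792.2850 / 3127.2940 = 0.2533 = 25.3345%

W = 792.2850 kJ, eta = 25.3345%


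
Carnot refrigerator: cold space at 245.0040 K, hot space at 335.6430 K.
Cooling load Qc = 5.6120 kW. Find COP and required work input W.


COP = 245.0040 / 90.6390 = 2.7031
W = 5.6120 / 2.7031 = 2.0762 kW

COP = 2.7031, W = 2.0762 kW


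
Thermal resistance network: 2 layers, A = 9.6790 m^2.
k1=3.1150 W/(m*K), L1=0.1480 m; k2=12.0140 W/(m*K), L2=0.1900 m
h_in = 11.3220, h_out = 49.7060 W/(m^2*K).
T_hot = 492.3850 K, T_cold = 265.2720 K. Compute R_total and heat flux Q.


R_conv_in = 1/(11.3220*9.6790) = 0.0091
R_1 = 0.1480/(3.1150*9.6790) = 0.0049
R_2 = 0.1900/(12.0140*9.6790) = 0.0016
R_conv_out = 1/(49.7060*9.6790) = 0.0021
R_total = 0.0177 K/W
Q = 227.1130 / 0.0177 = 12797.5877 W

R_total = 0.0177 K/W, Q = 12797.5877 W


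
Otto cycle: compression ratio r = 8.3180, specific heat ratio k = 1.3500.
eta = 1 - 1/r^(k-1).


r^(k-1) = 2.0990
eta = 1 - 1/2.0990 = 0.5236 = 52.3576%

52.3576%


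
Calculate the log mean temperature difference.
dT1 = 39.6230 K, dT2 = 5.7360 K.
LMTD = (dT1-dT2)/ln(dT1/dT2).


dT1/dT2 = 6.9078
ln(dT1/dT2) = 1.9326
LMTD = 33.8870 / 1.9326 = 17.5340 K

17.5340 K


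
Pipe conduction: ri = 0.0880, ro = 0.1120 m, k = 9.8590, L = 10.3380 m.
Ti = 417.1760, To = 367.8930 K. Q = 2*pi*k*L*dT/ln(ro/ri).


dT = 49.2830 K
ln(ro/ri) = 0.2412
Q = 2*pi*9.8590*10.3380*49.2830 / 0.2412 = 130869.1918 W

130869.1918 W


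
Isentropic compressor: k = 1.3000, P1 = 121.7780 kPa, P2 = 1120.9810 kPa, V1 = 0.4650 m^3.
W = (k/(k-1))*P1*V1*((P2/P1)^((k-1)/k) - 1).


(k-1)/k = 0.2308
(P2/P1)^exp = 1.6690
W = 4.3333 * 121.7780 * 0.4650 * (1.6690 - 1) = 164.1723 kJ

164.1723 kJ


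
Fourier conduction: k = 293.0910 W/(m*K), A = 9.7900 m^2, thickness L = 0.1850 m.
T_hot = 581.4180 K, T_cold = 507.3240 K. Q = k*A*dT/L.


dT = 74.0940 K
Q = 293.0910 * 9.7900 * 74.0940 / 0.1850 = 1149202.3015 W

1149202.3015 W


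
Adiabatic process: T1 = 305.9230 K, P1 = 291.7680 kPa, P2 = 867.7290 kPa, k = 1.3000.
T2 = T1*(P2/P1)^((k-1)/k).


(k-1)/k = 0.2308
(P2/P1)^exp = 1.2860
T2 = 305.9230 * 1.2860 = 393.4105 K

393.4105 K


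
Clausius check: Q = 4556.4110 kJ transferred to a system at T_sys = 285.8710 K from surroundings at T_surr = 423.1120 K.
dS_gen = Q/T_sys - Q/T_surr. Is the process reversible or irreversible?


dS_sys = 4556.4110/285.8710 = 15.9387 kJ/K
dS_surr = -4556.4110/423.1120 = -10.7688 kJ/K
dS_gen = 15.9387 - 10.7688 = 5.1699 kJ/K (irreversible)

dS_gen = 5.1699 kJ/K, irreversible


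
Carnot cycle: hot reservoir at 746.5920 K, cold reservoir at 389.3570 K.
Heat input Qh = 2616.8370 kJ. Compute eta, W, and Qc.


eta = 1 - 389.3570/746.5920 = 0.4785
W = 0.4785 * 2616.8370 = 1252.1240 kJ
Qc = 2616.8370 - 1252.1240 = 1364.7130 kJ

eta = 47.8488%, W = 1252.1240 kJ, Qc = 1364.7130 kJ


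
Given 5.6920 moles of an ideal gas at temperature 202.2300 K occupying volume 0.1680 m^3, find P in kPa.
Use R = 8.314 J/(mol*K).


P = nRT/V = 5.6920 * 8.314 * 202.2300 / 0.1680
= 9570.1885 / 0.1680 = 56965.4079 Pa = 56.9654 kPa

56.9654 kPa


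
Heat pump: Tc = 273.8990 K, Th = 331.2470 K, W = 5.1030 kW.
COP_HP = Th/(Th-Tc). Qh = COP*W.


COP = 331.2470 / 57.3480 = 5.7761
Qh = 5.7761 * 5.1030 = 29.4754 kW

COP = 5.7761, Qh = 29.4754 kW


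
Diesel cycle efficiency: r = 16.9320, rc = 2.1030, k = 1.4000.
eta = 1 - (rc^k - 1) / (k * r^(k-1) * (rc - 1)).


r^(k-1) = 3.1009
rc^k = 2.8312
eta = 0.6176 = 61.7567%

61.7567%


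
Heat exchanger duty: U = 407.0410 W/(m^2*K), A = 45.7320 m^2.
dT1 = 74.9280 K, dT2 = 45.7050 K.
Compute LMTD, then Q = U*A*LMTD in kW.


LMTD = 59.1176 K
Q = 407.0410 * 45.7320 * 59.1176 = 1100461.8973 W = 1100.4619 kW

1100.4619 kW


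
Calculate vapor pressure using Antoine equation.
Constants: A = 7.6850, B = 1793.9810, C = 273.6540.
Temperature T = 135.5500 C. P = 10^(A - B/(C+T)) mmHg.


C+T = 409.2040
B/(C+T) = 4.3841
log10(P) = 7.6850 - 4.3841 = 3.3009
P = 10^3.3009 = 1999.5168 mmHg

1999.5168 mmHg


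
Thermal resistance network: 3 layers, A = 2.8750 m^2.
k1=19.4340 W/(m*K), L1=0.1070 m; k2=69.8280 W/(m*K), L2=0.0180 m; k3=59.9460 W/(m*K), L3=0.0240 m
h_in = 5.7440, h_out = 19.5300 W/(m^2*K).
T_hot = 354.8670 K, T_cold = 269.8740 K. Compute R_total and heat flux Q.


R_conv_in = 1/(5.7440*2.8750) = 0.0606
R_1 = 0.1070/(19.4340*2.8750) = 0.0019
R_2 = 0.0180/(69.8280*2.8750) = 8.9661e-05
R_3 = 0.0240/(59.9460*2.8750) = 0.0001
R_conv_out = 1/(19.5300*2.8750) = 0.0178
R_total = 0.0805 K/W
Q = 84.9930 / 0.0805 = 1055.7022 W

R_total = 0.0805 K/W, Q = 1055.7022 W


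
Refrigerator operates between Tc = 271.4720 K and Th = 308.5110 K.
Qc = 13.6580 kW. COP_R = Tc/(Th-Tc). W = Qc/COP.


COP = 271.4720 / 37.0390 = 7.3294
W = 13.6580 / 7.3294 = 1.8635 kW

COP = 7.3294, W = 1.8635 kW


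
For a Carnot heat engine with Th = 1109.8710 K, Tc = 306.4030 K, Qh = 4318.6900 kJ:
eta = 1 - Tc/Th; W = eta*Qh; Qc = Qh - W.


eta = 1 - 306.4030/1109.8710 = 0.7239
W = 0.7239 * 4318.6900 = 3126.4257 kJ
Qc = 4318.6900 - 3126.4257 = 1192.2643 kJ

eta = 72.3929%, W = 3126.4257 kJ, Qc = 1192.2643 kJ


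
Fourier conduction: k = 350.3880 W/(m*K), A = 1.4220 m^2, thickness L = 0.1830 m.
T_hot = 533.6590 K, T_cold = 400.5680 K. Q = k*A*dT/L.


dT = 133.0910 K
Q = 350.3880 * 1.4220 * 133.0910 / 0.1830 = 362365.1464 W

362365.1464 W


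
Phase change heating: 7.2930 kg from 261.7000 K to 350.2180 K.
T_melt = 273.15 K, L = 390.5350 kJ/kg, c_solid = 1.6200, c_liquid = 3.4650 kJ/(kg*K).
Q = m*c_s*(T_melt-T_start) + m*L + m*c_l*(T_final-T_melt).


Q1 (sensible, solid) = 7.2930 * 1.6200 * 11.4500 = 135.2779 kJ
Q2 (latent) = 7.2930 * 390.5350 = 2848.1718 kJ
Q3 (sensible, liquid) = 7.2930 * 3.4650 * 77.0680 = 1947.5272 kJ
Q_total = 4930.9769 kJ

4930.9769 kJ


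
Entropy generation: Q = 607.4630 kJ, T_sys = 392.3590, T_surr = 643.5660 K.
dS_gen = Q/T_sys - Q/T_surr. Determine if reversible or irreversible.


dS_sys = 607.4630/392.3590 = 1.5482 kJ/K
dS_surr = -607.4630/643.5660 = -0.9439 kJ/K
dS_gen = 1.5482 - 0.9439 = 0.6043 kJ/K (irreversible)

dS_gen = 0.6043 kJ/K, irreversible


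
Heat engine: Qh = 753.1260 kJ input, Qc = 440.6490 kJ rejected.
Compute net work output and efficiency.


W = 753.1260 - 440.6490 = 312.4770 kJ
eta = 312.4770 / 753.1260 = 0.4149 = 41.4907%

W = 312.4770 kJ, eta = 41.4907%


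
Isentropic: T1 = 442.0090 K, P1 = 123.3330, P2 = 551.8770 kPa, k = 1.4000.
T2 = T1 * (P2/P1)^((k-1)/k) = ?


(k-1)/k = 0.2857
(P2/P1)^exp = 1.5344
T2 = 442.0090 * 1.5344 = 678.2088 K

678.2088 K


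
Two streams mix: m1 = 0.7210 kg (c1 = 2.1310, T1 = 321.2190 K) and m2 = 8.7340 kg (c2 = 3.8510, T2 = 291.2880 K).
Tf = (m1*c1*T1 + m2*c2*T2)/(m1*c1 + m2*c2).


num = 10290.9025
den = 35.1711
Tf = 292.5955 K

292.5955 K


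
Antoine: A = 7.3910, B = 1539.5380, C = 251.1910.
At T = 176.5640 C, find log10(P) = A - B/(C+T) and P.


C+T = 427.7550
B/(C+T) = 3.5991
log10(P) = 7.3910 - 3.5991 = 3.7919
P = 10^3.7919 = 6192.8186 mmHg

6192.8186 mmHg


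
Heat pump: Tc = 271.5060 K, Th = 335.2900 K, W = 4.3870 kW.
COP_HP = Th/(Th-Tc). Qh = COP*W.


COP = 335.2900 / 63.7840 = 5.2566
Qh = 5.2566 * 4.3870 = 23.0609 kW

COP = 5.2566, Qh = 23.0609 kW


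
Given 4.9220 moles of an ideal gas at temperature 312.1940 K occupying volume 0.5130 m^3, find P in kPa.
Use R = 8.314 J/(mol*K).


P = nRT/V = 4.9220 * 8.314 * 312.1940 / 0.5130
= 12775.4493 / 0.5130 = 24903.4099 Pa = 24.9034 kPa

24.9034 kPa


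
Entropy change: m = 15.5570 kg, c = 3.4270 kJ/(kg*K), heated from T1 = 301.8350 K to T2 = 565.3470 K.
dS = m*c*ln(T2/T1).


T2/T1 = 1.8730
ln(T2/T1) = 0.6276
dS = 15.5570 * 3.4270 * 0.6276 = 33.4576 kJ/K

33.4576 kJ/K


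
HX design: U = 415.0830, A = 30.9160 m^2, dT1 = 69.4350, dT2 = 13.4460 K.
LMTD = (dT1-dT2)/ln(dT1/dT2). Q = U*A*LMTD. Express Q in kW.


LMTD = 34.1041 K
Q = 415.0830 * 30.9160 * 34.1041 = 437647.7215 W = 437.6477 kW

437.6477 kW


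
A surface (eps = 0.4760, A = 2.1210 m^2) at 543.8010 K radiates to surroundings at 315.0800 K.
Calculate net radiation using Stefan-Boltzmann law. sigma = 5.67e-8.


T^4 = 8.7450e+10
Tsurr^4 = 9.8556e+09
Q = 0.4760 * 5.67e-8 * 2.1210 * 7.7594e+10 = 4441.8229 W

4441.8229 W


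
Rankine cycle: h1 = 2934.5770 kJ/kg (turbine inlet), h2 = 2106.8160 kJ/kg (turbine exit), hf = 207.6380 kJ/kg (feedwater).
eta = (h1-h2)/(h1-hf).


W = 827.7610 kJ/kg
Q_in = 2726.9390 kJ/kg
eta = 0.3035 = 30.3550%

eta = 30.3550%


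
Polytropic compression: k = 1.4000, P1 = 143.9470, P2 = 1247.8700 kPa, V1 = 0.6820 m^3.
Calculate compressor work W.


(k-1)/k = 0.2857
(P2/P1)^exp = 1.8535
W = 3.5000 * 143.9470 * 0.6820 * (1.8535 - 1) = 293.2608 kJ

293.2608 kJ


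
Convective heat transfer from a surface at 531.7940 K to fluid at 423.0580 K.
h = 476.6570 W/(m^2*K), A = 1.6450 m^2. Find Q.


dT = 108.7360 K
Q = 476.6570 * 1.6450 * 108.7360 = 85259.9808 W

85259.9808 W


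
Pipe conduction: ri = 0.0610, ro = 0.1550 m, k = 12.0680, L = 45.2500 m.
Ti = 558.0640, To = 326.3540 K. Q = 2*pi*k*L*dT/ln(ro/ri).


dT = 231.7100 K
ln(ro/ri) = 0.9326
Q = 2*pi*12.0680*45.2500*231.7100 / 0.9326 = 852522.4430 W

852522.4430 W


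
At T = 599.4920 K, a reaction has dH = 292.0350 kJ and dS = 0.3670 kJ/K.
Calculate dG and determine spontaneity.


T*dS = 599.4920 * 0.3670 = 220.0136 kJ
dG = 292.0350 - 220.0136 = 72.0214 kJ (non-spontaneous)

dG = 72.0214 kJ, non-spontaneous


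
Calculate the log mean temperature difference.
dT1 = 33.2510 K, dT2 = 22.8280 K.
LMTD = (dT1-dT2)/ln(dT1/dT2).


dT1/dT2 = 1.4566
ln(dT1/dT2) = 0.3761
LMTD = 10.4230 / 0.3761 = 27.7136 K

27.7136 K


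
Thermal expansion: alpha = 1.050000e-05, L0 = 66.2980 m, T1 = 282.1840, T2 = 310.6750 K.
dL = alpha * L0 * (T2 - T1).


dT = 28.4910 K
dL = 1.050000e-05 * 66.2980 * 28.4910 = 0.019833 m
L_final = 66.317833 m

dL = 0.019833 m


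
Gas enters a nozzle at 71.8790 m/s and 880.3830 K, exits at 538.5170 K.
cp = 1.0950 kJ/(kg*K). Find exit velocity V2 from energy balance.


dT = 341.8660 K
2*cp*1000*dT = 748686.5400
V1^2 = 5166.5906
V2 = sqrt(753853.1306) = 868.2472 m/s

868.2472 m/s


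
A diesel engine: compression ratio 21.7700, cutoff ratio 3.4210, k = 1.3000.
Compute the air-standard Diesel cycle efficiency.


r^(k-1) = 2.5198
rc^k = 4.9477
eta = 0.5022 = 50.2214%

50.2214%


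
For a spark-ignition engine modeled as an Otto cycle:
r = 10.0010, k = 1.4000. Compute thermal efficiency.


r^(k-1) = 2.5120
eta = 1 - 1/2.5120 = 0.6019 = 60.1909%

60.1909%


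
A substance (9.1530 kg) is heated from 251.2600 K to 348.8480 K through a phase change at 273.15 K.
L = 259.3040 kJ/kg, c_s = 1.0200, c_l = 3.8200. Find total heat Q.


Q1 (sensible, solid) = 9.1530 * 1.0200 * 21.8900 = 204.3664 kJ
Q2 (latent) = 9.1530 * 259.3040 = 2373.4095 kJ
Q3 (sensible, liquid) = 9.1530 * 3.8200 * 75.6980 = 2646.7397 kJ
Q_total = 5224.5156 kJ

5224.5156 kJ


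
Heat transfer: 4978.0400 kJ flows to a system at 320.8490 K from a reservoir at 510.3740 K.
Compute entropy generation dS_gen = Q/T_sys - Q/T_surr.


dS_sys = 4978.0400/320.8490 = 15.5152 kJ/K
dS_surr = -4978.0400/510.3740 = -9.7537 kJ/K
dS_gen = 15.5152 - 9.7537 = 5.7615 kJ/K (irreversible)

dS_gen = 5.7615 kJ/K, irreversible


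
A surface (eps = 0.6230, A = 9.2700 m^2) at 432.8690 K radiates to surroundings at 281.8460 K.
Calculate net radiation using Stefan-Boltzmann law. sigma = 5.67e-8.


T^4 = 3.5110e+10
Tsurr^4 = 6.3103e+09
Q = 0.6230 * 5.67e-8 * 9.2700 * 2.8799e+10 = 9430.4711 W

9430.4711 W


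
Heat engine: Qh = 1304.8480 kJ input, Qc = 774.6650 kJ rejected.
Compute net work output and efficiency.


W = 1304.8480 - 774.6650 = 530.1830 kJ
eta = 530.1830 / 1304.8480 = 0.4063 = 40.6318%

W = 530.1830 kJ, eta = 40.6318%


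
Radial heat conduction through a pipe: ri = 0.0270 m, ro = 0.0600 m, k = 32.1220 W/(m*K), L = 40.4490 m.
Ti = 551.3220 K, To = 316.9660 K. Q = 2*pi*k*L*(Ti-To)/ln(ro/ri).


dT = 234.3560 K
ln(ro/ri) = 0.7985
Q = 2*pi*32.1220*40.4490*234.3560 / 0.7985 = 2396002.1635 W

2396002.1635 W


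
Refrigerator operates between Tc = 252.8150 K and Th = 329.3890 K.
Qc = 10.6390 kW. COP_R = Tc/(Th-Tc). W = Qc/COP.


COP = 252.8150 / 76.5740 = 3.3016
W = 10.6390 / 3.3016 = 3.2224 kW

COP = 3.3016, W = 3.2224 kW


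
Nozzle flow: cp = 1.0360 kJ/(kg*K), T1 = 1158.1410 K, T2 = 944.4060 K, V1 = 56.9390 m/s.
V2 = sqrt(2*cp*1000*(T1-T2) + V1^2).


dT = 213.7350 K
2*cp*1000*dT = 442858.9200
V1^2 = 3242.0497
V2 = sqrt(446100.9697) = 667.9079 m/s

667.9079 m/s


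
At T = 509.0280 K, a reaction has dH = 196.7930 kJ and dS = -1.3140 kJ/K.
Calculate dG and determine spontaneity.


T*dS = 509.0280 * -1.3140 = -668.8628 kJ
dG = 196.7930 + 668.8628 = 865.6558 kJ (non-spontaneous)

dG = 865.6558 kJ, non-spontaneous


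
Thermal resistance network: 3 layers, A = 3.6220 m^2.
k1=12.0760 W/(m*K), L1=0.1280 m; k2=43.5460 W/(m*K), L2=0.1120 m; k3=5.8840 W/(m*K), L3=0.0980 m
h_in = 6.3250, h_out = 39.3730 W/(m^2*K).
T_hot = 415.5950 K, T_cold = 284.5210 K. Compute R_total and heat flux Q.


R_conv_in = 1/(6.3250*3.6220) = 0.0437
R_1 = 0.1280/(12.0760*3.6220) = 0.0029
R_2 = 0.1120/(43.5460*3.6220) = 0.0007
R_3 = 0.0980/(5.8840*3.6220) = 0.0046
R_conv_out = 1/(39.3730*3.6220) = 0.0070
R_total = 0.0589 K/W
Q = 131.0740 / 0.0589 = 2225.4490 W

R_total = 0.0589 K/W, Q = 2225.4490 W


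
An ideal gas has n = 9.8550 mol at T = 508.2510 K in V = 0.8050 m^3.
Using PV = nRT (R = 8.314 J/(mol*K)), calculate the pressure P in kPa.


P = nRT/V = 9.8550 * 8.314 * 508.2510 / 0.8050
= 41643.2763 / 0.8050 = 51730.7780 Pa = 51.7308 kPa

51.7308 kPa


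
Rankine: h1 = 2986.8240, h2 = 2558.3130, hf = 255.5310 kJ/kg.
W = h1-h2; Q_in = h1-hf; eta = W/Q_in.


W = 428.5110 kJ/kg
Q_in = 2731.2930 kJ/kg
eta = 0.1569 = 15.6889%

eta = 15.6889%


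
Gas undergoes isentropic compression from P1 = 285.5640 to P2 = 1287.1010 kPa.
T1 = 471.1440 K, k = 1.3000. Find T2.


(k-1)/k = 0.2308
(P2/P1)^exp = 1.4155
T2 = 471.1440 * 1.4155 = 666.8924 K

666.8924 K


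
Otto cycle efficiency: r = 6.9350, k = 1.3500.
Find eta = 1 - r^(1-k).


r^(k-1) = 1.9695
eta = 1 - 1/1.9695 = 0.4923 = 49.2269%

49.2269%


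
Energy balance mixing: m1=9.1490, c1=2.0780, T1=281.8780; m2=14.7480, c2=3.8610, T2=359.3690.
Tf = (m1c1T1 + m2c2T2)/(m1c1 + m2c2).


num = 25822.1576
den = 75.9536
Tf = 339.9726 K

339.9726 K


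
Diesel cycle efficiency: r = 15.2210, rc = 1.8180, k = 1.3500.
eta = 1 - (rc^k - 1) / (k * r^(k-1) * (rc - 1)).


r^(k-1) = 2.5933
rc^k = 2.2411
eta = 0.5666 = 56.6641%

56.6641%


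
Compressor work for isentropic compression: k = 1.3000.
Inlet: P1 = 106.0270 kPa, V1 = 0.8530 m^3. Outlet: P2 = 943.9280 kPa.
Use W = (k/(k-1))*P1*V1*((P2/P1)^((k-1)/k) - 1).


(k-1)/k = 0.2308
(P2/P1)^exp = 1.6562
W = 4.3333 * 106.0270 * 0.8530 * (1.6562 - 1) = 257.1837 kJ

257.1837 kJ


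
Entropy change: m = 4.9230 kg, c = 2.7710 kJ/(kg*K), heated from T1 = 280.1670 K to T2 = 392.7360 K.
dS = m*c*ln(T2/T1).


T2/T1 = 1.4018
ln(T2/T1) = 0.3378
dS = 4.9230 * 2.7710 * 0.3378 = 4.6075 kJ/K

4.6075 kJ/K


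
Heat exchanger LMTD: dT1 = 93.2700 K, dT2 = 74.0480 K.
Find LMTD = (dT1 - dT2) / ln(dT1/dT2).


dT1/dT2 = 1.2596
ln(dT1/dT2) = 0.2308
LMTD = 19.2220 / 0.2308 = 83.2896 K

83.2896 K


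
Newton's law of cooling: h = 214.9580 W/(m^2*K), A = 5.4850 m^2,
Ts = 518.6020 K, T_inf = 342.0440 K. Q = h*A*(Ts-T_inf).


dT = 176.5580 K
Q = 214.9580 * 5.4850 * 176.5580 = 208169.7618 W

208169.7618 W


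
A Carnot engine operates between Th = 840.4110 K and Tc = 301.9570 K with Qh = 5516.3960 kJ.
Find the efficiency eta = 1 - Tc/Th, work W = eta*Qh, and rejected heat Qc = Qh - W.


eta = 1 - 301.9570/840.4110 = 0.6407
W = 0.6407 * 5516.3960 = 3534.3725 kJ
Qc = 5516.3960 - 3534.3725 = 1982.0235 kJ

eta = 64.0703%, W = 3534.3725 kJ, Qc = 1982.0235 kJ


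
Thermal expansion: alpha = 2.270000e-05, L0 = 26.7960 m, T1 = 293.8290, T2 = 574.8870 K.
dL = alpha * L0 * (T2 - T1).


dT = 281.0580 K
dL = 2.270000e-05 * 26.7960 * 281.0580 = 0.170959 m
L_final = 26.966959 m

dL = 0.170959 m


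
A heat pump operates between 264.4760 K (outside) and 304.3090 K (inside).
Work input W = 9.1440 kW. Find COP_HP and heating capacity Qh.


COP = 304.3090 / 39.8330 = 7.6396
Qh = 7.6396 * 9.1440 = 69.8567 kW

COP = 7.6396, Qh = 69.8567 kW


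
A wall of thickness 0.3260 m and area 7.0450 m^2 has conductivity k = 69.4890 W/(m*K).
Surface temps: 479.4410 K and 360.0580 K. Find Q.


dT = 119.3830 K
Q = 69.4890 * 7.0450 * 119.3830 / 0.3260 = 179275.9149 W

179275.9149 W


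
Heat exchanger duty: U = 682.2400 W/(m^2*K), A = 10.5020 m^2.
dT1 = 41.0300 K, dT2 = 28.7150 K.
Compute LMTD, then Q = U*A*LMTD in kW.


LMTD = 34.5070 K
Q = 682.2400 * 10.5020 * 34.5070 = 247238.8339 W = 247.2388 kW

247.2388 kW


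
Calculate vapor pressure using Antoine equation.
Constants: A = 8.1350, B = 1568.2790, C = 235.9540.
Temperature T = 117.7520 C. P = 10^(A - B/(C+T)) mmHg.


C+T = 353.7060
B/(C+T) = 4.4338
log10(P) = 8.1350 - 4.4338 = 3.7012
P = 10^3.7012 = 5025.1726 mmHg

5025.1726 mmHg


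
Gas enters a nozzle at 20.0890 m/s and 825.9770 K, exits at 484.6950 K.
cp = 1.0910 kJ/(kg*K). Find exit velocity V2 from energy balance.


dT = 341.2820 K
2*cp*1000*dT = 744677.3240
V1^2 = 403.5679
V2 = sqrt(745080.8919) = 863.1807 m/s

863.1807 m/s


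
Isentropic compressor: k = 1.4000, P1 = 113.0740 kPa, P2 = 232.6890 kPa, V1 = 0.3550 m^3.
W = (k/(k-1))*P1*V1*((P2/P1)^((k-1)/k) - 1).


(k-1)/k = 0.2857
(P2/P1)^exp = 1.2290
W = 3.5000 * 113.0740 * 0.3550 * (1.2290 - 1) = 32.1711 kJ

32.1711 kJ


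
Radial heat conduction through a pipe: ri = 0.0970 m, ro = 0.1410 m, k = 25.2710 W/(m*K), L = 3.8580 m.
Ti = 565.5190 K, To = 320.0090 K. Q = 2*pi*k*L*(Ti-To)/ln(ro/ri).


dT = 245.5100 K
ln(ro/ri) = 0.3740
Q = 2*pi*25.2710*3.8580*245.5100 / 0.3740 = 402073.3700 W

402073.3700 W


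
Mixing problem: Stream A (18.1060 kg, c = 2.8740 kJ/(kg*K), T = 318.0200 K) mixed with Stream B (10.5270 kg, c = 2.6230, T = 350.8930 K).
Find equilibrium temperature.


num = 26237.6637
den = 79.6490
Tf = 329.4163 K

329.4163 K


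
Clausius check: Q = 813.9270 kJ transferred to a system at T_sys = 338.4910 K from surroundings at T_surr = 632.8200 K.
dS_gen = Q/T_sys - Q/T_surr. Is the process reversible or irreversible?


dS_sys = 813.9270/338.4910 = 2.4046 kJ/K
dS_surr = -813.9270/632.8200 = -1.2862 kJ/K
dS_gen = 2.4046 - 1.2862 = 1.1184 kJ/K (irreversible)

dS_gen = 1.1184 kJ/K, irreversible


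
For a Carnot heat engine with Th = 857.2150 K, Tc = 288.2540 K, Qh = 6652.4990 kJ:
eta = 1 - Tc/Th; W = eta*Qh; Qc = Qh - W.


eta = 1 - 288.2540/857.2150 = 0.6637
W = 0.6637 * 6652.4990 = 4415.4763 kJ
Qc = 6652.4990 - 4415.4763 = 2237.0227 kJ

eta = 66.3732%, W = 4415.4763 kJ, Qc = 2237.0227 kJ


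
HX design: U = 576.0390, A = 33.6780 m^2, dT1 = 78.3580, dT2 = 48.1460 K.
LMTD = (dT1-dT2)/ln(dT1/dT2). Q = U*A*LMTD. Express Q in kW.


LMTD = 62.0306 K
Q = 576.0390 * 33.6780 * 62.0306 = 1203383.6351 W = 1203.3836 kW

1203.3836 kW


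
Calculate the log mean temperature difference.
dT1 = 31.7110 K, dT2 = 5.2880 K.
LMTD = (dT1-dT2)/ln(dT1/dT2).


dT1/dT2 = 5.9968
ln(dT1/dT2) = 1.7912
LMTD = 26.4230 / 1.7912 = 14.7514 K

14.7514 K


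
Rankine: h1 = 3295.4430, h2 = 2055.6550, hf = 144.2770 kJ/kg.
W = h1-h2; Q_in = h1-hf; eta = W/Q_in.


W = 1239.7880 kJ/kg
Q_in = 3151.1660 kJ/kg
eta = 0.3934 = 39.3438%

eta = 39.3438%


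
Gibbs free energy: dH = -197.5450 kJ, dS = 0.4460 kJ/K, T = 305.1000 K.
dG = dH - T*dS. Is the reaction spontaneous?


T*dS = 305.1000 * 0.4460 = 136.0746 kJ
dG = -197.5450 - 136.0746 = -333.6196 kJ (spontaneous)

dG = -333.6196 kJ, spontaneous


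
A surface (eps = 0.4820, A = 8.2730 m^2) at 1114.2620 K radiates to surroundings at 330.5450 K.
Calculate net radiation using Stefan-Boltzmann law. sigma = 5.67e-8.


T^4 = 1.5415e+12
Tsurr^4 = 1.1938e+10
Q = 0.4820 * 5.67e-8 * 8.2730 * 1.5296e+12 = 345832.7151 W

345832.7151 W


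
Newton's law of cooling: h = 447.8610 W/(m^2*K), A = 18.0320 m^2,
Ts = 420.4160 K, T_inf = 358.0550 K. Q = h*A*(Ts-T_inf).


dT = 62.3610 K
Q = 447.8610 * 18.0320 * 62.3610 = 503616.8067 W

503616.8067 W


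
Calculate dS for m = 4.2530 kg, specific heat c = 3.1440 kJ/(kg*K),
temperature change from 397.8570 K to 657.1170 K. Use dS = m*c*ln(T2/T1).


T2/T1 = 1.6516
ln(T2/T1) = 0.5018
dS = 4.2530 * 3.1440 * 0.5018 = 6.7094 kJ/K

6.7094 kJ/K


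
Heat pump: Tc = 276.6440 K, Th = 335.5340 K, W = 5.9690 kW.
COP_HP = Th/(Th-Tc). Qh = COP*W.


COP = 335.5340 / 58.8900 = 5.6976
Qh = 5.6976 * 5.9690 = 34.0092 kW

COP = 5.6976, Qh = 34.0092 kW


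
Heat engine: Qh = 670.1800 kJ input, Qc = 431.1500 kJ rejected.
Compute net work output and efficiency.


W = 670.1800 - 431.1500 = 239.0300 kJ
eta = 239.0300 / 670.1800 = 0.3567 = 35.6665%

W = 239.0300 kJ, eta = 35.6665%


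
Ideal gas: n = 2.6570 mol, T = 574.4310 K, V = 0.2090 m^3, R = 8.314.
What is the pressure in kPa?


P = nRT/V = 2.6570 * 8.314 * 574.4310 / 0.2090
= 12689.3520 / 0.2090 = 60714.6027 Pa = 60.7146 kPa

60.7146 kPa


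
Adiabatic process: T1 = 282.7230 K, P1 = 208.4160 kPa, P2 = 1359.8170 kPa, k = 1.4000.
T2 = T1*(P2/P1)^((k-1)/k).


(k-1)/k = 0.2857
(P2/P1)^exp = 1.7089
T2 = 282.7230 * 1.7089 = 483.1584 K

483.1584 K


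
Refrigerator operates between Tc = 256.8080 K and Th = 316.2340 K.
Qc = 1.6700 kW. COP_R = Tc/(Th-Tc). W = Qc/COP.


COP = 256.8080 / 59.4260 = 4.3215
W = 1.6700 / 4.3215 = 0.3864 kW

COP = 4.3215, W = 0.3864 kW


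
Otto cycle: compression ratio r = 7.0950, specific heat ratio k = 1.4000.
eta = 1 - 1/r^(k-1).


r^(k-1) = 2.1897
eta = 1 - 1/2.1897 = 0.5433 = 54.3313%

54.3313%


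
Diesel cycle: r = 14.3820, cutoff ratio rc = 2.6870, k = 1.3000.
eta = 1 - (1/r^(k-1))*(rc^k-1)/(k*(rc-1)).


r^(k-1) = 2.2251
rc^k = 3.6145
eta = 0.4642 = 46.4223%

46.4223%


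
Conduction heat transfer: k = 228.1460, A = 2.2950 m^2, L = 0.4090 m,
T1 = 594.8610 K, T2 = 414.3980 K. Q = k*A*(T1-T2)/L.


dT = 180.4630 K
Q = 228.1460 * 2.2950 * 180.4630 / 0.4090 = 231025.7631 W

231025.7631 W


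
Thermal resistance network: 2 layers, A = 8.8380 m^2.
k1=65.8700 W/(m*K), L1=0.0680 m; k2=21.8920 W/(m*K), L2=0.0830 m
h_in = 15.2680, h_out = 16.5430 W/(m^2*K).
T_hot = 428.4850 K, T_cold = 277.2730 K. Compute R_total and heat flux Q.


R_conv_in = 1/(15.2680*8.8380) = 0.0074
R_1 = 0.0680/(65.8700*8.8380) = 0.0001
R_2 = 0.0830/(21.8920*8.8380) = 0.0004
R_conv_out = 1/(16.5430*8.8380) = 0.0068
R_total = 0.0148 K/W
Q = 151.2120 / 0.0148 = 10219.6626 W

R_total = 0.0148 K/W, Q = 10219.6626 W


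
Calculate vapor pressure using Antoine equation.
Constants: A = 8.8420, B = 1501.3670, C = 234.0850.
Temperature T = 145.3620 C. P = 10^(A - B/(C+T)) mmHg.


C+T = 379.4470
B/(C+T) = 3.9567
log10(P) = 8.8420 - 3.9567 = 4.8853
P = 10^4.8853 = 76784.9553 mmHg

76784.9553 mmHg


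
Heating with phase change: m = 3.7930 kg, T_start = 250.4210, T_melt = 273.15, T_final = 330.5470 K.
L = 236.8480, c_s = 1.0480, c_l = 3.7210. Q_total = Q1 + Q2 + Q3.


Q1 (sensible, solid) = 3.7930 * 1.0480 * 22.7290 = 90.3492 kJ
Q2 (latent) = 3.7930 * 236.8480 = 898.3645 kJ
Q3 (sensible, liquid) = 3.7930 * 3.7210 * 57.3970 = 810.0871 kJ
Q_total = 1798.8008 kJ

1798.8008 kJ


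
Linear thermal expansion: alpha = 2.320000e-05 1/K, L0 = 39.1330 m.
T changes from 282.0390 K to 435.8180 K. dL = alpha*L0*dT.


dT = 153.7790 K
dL = 2.320000e-05 * 39.1330 * 153.7790 = 0.139614 m
L_final = 39.272614 m

dL = 0.139614 m


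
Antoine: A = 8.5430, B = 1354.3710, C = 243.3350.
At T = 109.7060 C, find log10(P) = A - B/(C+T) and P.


C+T = 353.0410
B/(C+T) = 3.8363
log10(P) = 8.5430 - 3.8363 = 4.7067
P = 10^4.7067 = 50897.9784 mmHg

50897.9784 mmHg


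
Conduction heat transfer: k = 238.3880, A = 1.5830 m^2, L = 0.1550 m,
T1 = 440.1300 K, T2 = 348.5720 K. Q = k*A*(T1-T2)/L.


dT = 91.5580 K
Q = 238.3880 * 1.5830 * 91.5580 / 0.1550 = 222910.1808 W

222910.1808 W


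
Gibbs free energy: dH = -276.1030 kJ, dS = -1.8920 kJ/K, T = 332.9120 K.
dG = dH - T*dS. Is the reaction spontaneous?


T*dS = 332.9120 * -1.8920 = -629.8695 kJ
dG = -276.1030 + 629.8695 = 353.7665 kJ (non-spontaneous)

dG = 353.7665 kJ, non-spontaneous


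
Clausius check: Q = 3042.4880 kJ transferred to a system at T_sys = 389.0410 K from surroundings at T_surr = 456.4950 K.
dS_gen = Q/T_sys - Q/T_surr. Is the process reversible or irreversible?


dS_sys = 3042.4880/389.0410 = 7.8205 kJ/K
dS_surr = -3042.4880/456.4950 = -6.6649 kJ/K
dS_gen = 7.8205 - 6.6649 = 1.1556 kJ/K (irreversible)

dS_gen = 1.1556 kJ/K, irreversible


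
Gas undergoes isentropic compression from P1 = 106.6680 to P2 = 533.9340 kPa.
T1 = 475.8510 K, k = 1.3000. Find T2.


(k-1)/k = 0.2308
(P2/P1)^exp = 1.4501
T2 = 475.8510 * 1.4501 = 690.0544 K

690.0544 K


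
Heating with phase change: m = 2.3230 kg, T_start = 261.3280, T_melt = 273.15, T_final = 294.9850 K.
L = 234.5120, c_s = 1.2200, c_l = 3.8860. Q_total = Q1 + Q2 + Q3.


Q1 (sensible, solid) = 2.3230 * 1.2200 * 11.8220 = 33.5043 kJ
Q2 (latent) = 2.3230 * 234.5120 = 544.7714 kJ
Q3 (sensible, liquid) = 2.3230 * 3.8860 * 21.8350 = 197.1084 kJ
Q_total = 775.3841 kJ

775.3841 kJ


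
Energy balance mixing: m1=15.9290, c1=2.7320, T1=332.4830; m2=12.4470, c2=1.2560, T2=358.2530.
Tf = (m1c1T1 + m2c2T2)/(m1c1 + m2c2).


num = 20069.7284
den = 59.1515
Tf = 339.2939 K

339.2939 K


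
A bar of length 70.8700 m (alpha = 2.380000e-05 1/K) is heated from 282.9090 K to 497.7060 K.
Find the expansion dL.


dT = 214.7970 K
dL = 2.380000e-05 * 70.8700 * 214.7970 = 0.362299 m
L_final = 71.232299 m

dL = 0.362299 m


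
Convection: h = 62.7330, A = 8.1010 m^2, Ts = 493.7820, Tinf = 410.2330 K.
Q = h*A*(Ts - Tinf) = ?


dT = 83.5490 K
Q = 62.7330 * 8.1010 * 83.5490 = 42459.6046 W

42459.6046 W


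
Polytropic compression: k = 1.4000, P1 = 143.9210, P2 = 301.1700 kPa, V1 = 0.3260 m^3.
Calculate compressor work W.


(k-1)/k = 0.2857
(P2/P1)^exp = 1.2349
W = 3.5000 * 143.9210 * 0.3260 * (1.2349 - 1) = 38.5707 kJ

38.5707 kJ


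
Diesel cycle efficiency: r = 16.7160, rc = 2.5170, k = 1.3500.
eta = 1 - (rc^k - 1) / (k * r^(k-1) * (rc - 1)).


r^(k-1) = 2.6798
rc^k = 3.4769
eta = 0.5487 = 54.8671%

54.8671%


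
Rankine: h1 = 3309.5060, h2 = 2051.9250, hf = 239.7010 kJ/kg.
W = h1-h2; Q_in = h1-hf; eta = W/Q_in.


W = 1257.5810 kJ/kg
Q_in = 3069.8050 kJ/kg
eta = 0.4097 = 40.9662%

eta = 40.9662%


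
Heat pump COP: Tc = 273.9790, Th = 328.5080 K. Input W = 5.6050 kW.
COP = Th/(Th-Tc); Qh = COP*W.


COP = 328.5080 / 54.5290 = 6.0245
Qh = 6.0245 * 5.6050 = 33.7671 kW

COP = 6.0245, Qh = 33.7671 kW


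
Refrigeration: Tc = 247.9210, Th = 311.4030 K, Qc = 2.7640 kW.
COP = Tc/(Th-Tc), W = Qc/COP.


COP = 247.9210 / 63.4820 = 3.9054
W = 2.7640 / 3.9054 = 0.7077 kW

COP = 3.9054, W = 0.7077 kW


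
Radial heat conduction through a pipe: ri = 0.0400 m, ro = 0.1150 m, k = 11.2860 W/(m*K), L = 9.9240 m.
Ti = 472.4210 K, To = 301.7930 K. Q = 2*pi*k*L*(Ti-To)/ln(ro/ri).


dT = 170.6280 K
ln(ro/ri) = 1.0561
Q = 2*pi*11.2860*9.9240*170.6280 / 1.0561 = 113702.8602 W

113702.8602 W


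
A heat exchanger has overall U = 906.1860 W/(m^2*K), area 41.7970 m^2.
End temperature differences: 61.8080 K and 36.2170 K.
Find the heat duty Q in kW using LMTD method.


LMTD = 47.8780 K
Q = 906.1860 * 41.7970 * 47.8780 = 1813420.8599 W = 1813.4209 kW

1813.4209 kW


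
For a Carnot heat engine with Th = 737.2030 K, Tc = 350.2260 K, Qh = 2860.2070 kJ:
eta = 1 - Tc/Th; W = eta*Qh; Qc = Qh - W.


eta = 1 - 350.2260/737.2030 = 0.5249
W = 0.5249 * 2860.2070 = 1501.3969 kJ
Qc = 2860.2070 - 1501.3969 = 1358.8101 kJ

eta = 52.4926%, W = 1501.3969 kJ, Qc = 1358.8101 kJ


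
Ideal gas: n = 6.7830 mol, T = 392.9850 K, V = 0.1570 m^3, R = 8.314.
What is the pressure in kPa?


P = nRT/V = 6.7830 * 8.314 * 392.9850 / 0.1570
= 22161.9419 / 0.1570 = 141158.8653 Pa = 141.1589 kPa

141.1589 kPa


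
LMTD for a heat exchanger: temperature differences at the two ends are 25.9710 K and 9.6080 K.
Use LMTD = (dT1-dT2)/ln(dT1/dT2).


dT1/dT2 = 2.7031
ln(dT1/dT2) = 0.9944
LMTD = 16.3630 / 0.9944 = 16.4554 K

16.4554 K


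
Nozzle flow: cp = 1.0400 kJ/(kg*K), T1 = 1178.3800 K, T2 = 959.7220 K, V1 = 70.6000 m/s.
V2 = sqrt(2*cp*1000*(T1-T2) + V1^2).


dT = 218.6580 K
2*cp*1000*dT = 454808.6400
V1^2 = 4984.3600
V2 = sqrt(459793.0000) = 678.0804 m/s

678.0804 m/s


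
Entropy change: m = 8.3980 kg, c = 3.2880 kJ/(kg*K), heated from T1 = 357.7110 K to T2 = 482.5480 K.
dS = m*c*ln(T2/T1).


T2/T1 = 1.3490
ln(T2/T1) = 0.2994
dS = 8.3980 * 3.2880 * 0.2994 = 8.2660 kJ/K

8.2660 kJ/K


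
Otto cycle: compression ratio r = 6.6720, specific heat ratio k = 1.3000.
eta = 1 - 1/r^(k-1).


r^(k-1) = 1.7672
eta = 1 - 1/1.7672 = 0.4341 = 43.4122%

43.4122%


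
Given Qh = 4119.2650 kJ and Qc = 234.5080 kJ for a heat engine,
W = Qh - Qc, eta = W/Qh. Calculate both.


W = 4119.2650 - 234.5080 = 3884.7570 kJ
eta = 3884.7570 / 4119.2650 = 0.9431 = 94.3070%

W = 3884.7570 kJ, eta = 94.3070%


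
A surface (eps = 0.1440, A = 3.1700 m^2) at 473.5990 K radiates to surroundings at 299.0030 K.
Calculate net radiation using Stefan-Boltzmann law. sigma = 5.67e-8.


T^4 = 5.0309e+10
Tsurr^4 = 7.9929e+09
Q = 0.1440 * 5.67e-8 * 3.1700 * 4.2316e+10 = 1095.2362 W

1095.2362 W


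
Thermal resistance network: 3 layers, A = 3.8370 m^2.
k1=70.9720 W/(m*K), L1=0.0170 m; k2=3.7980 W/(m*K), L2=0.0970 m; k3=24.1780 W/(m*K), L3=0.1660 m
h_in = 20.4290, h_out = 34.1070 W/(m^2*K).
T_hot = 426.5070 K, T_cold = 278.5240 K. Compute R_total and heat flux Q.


R_conv_in = 1/(20.4290*3.8370) = 0.0128
R_1 = 0.0170/(70.9720*3.8370) = 6.2427e-05
R_2 = 0.0970/(3.7980*3.8370) = 0.0067
R_3 = 0.1660/(24.1780*3.8370) = 0.0018
R_conv_out = 1/(34.1070*3.8370) = 0.0076
R_total = 0.0289 K/W
Q = 147.9830 / 0.0289 = 5119.3533 W

R_total = 0.0289 K/W, Q = 5119.3533 W


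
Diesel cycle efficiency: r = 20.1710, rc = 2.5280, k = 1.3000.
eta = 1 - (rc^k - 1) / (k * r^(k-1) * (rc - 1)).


r^(k-1) = 2.4627
rc^k = 3.3390
eta = 0.5219 = 52.1881%

52.1881%


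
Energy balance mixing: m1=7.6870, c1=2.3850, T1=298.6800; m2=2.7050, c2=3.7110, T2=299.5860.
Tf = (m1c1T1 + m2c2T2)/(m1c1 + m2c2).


num = 8483.1689
den = 28.3717
Tf = 299.0006 K

299.0006 K


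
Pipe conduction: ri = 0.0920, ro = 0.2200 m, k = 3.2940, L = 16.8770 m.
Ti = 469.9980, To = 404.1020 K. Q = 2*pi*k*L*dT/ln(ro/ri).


dT = 65.8960 K
ln(ro/ri) = 0.8718
Q = 2*pi*3.2940*16.8770*65.8960 / 0.8718 = 26401.0676 W

26401.0676 W


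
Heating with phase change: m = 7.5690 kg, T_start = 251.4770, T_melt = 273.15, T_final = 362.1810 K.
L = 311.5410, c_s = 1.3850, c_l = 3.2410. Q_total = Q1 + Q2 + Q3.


Q1 (sensible, solid) = 7.5690 * 1.3850 * 21.6730 = 227.1995 kJ
Q2 (latent) = 7.5690 * 311.5410 = 2358.0538 kJ
Q3 (sensible, liquid) = 7.5690 * 3.2410 * 89.0310 = 2184.0309 kJ
Q_total = 4769.2842 kJ

4769.2842 kJ


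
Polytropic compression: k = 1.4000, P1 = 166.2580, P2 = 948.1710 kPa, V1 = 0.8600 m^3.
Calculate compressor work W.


(k-1)/k = 0.2857
(P2/P1)^exp = 1.6445
W = 3.5000 * 166.2580 * 0.8600 * (1.6445 - 1) = 322.5235 kJ

322.5235 kJ


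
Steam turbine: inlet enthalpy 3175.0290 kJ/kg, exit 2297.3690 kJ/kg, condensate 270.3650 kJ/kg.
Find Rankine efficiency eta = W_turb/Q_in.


W = 877.6600 kJ/kg
Q_in = 2904.6640 kJ/kg
eta = 0.3022 = 30.2155%

eta = 30.2155%


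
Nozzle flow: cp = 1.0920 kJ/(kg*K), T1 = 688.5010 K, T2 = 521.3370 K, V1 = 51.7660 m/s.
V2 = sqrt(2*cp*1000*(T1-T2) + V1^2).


dT = 167.1640 K
2*cp*1000*dT = 365086.1760
V1^2 = 2679.7188
V2 = sqrt(367765.8948) = 606.4370 m/s

606.4370 m/s


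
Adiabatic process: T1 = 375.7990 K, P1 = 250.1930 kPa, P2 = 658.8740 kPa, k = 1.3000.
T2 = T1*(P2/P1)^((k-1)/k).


(k-1)/k = 0.2308
(P2/P1)^exp = 1.2504
T2 = 375.7990 * 1.2504 = 469.8945 K

469.8945 K


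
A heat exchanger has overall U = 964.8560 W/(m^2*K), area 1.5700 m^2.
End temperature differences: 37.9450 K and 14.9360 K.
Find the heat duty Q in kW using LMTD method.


LMTD = 24.6781 K
Q = 964.8560 * 1.5700 * 24.6781 = 37383.0482 W = 37.3830 kW

37.3830 kW


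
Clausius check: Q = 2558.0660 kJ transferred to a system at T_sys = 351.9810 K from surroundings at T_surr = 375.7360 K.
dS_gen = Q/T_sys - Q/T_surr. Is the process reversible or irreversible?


dS_sys = 2558.0660/351.9810 = 7.2676 kJ/K
dS_surr = -2558.0660/375.7360 = -6.8081 kJ/K
dS_gen = 7.2676 - 6.8081 = 0.4595 kJ/K (irreversible)

dS_gen = 0.4595 kJ/K, irreversible


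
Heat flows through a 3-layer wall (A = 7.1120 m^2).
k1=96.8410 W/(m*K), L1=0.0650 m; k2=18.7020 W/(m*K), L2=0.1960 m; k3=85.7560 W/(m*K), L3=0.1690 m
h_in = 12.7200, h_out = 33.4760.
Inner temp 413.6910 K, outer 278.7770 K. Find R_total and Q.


R_conv_in = 1/(12.7200*7.1120) = 0.0111
R_1 = 0.0650/(96.8410*7.1120) = 9.4376e-05
R_2 = 0.1960/(18.7020*7.1120) = 0.0015
R_3 = 0.1690/(85.7560*7.1120) = 0.0003
R_conv_out = 1/(33.4760*7.1120) = 0.0042
R_total = 0.0171 K/W
Q = 134.9140 / 0.0171 = 7890.0078 W

R_total = 0.0171 K/W, Q = 7890.0078 W


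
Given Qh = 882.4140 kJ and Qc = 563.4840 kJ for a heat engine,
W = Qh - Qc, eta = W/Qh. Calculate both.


W = 882.4140 - 563.4840 = 318.9300 kJ
eta = 318.9300 / 882.4140 = 0.3614 = 36.1429%

W = 318.9300 kJ, eta = 36.1429%


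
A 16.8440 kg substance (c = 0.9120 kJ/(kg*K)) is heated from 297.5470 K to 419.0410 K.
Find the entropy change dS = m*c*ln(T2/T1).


T2/T1 = 1.4083
ln(T2/T1) = 0.3424
dS = 16.8440 * 0.9120 * 0.3424 = 5.2598 kJ/K

5.2598 kJ/K


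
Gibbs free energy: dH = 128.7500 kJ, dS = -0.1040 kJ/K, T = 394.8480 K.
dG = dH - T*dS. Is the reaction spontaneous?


T*dS = 394.8480 * -0.1040 = -41.0642 kJ
dG = 128.7500 + 41.0642 = 169.8142 kJ (non-spontaneous)

dG = 169.8142 kJ, non-spontaneous


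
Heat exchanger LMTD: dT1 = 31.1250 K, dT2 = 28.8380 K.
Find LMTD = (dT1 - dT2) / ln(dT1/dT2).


dT1/dT2 = 1.0793
ln(dT1/dT2) = 0.0763
LMTD = 2.2870 / 0.0763 = 29.9670 K

29.9670 K


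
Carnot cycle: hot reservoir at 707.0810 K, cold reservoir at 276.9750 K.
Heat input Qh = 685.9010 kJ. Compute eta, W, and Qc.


eta = 1 - 276.9750/707.0810 = 0.6083
W = 0.6083 * 685.9010 = 417.2225 kJ
Qc = 685.9010 - 417.2225 = 268.6785 kJ

eta = 60.8284%, W = 417.2225 kJ, Qc = 268.6785 kJ


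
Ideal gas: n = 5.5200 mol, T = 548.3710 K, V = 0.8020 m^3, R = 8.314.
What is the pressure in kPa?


P = nRT/V = 5.5200 * 8.314 * 548.3710 / 0.8020
= 25166.5438 / 0.8020 = 31379.7305 Pa = 31.3797 kPa

31.3797 kPa


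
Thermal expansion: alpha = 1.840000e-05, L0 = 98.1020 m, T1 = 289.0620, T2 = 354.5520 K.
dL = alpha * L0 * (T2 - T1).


dT = 65.4900 K
dL = 1.840000e-05 * 98.1020 * 65.4900 = 0.118214 m
L_final = 98.220214 m

dL = 0.118214 m


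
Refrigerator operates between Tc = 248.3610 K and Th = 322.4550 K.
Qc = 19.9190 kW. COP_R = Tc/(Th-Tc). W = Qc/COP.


COP = 248.3610 / 74.0940 = 3.3520
W = 19.9190 / 3.3520 = 5.9425 kW

COP = 3.3520, W = 5.9425 kW


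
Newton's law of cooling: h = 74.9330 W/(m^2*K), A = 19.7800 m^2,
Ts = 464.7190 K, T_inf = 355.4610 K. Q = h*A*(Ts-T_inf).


dT = 109.2580 K
Q = 74.9330 * 19.7800 * 109.2580 = 161939.4477 W

161939.4477 W


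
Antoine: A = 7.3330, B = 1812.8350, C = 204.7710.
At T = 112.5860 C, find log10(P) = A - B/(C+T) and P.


C+T = 317.3570
B/(C+T) = 5.7123
log10(P) = 7.3330 - 5.7123 = 1.6207
P = 10^1.6207 = 41.7552 mmHg

41.7552 mmHg


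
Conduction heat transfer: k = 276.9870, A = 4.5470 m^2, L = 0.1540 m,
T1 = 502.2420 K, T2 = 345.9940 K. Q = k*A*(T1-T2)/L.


dT = 156.2480 K
Q = 276.9870 * 4.5470 * 156.2480 / 0.1540 = 1277844.7321 W

1277844.7321 W


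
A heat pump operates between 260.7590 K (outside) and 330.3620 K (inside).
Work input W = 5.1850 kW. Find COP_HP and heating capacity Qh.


COP = 330.3620 / 69.6030 = 4.7464
Qh = 4.7464 * 5.1850 = 24.6100 kW

COP = 4.7464, Qh = 24.6100 kW


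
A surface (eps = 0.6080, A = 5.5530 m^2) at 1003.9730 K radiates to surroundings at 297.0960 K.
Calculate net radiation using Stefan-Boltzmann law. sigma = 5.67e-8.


T^4 = 1.0160e+12
Tsurr^4 = 7.7909e+09
Q = 0.6080 * 5.67e-8 * 5.5530 * 1.0082e+12 = 193000.8895 W

193000.8895 W
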